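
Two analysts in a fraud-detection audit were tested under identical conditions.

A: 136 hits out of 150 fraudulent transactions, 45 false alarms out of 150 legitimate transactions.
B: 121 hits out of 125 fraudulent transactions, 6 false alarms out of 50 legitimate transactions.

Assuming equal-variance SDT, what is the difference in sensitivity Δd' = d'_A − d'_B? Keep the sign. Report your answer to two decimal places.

Δd' = -1.18

A: z(0.9067) = 1.321, z(0.3000) = -0.524, d' = 1.845
B: z(0.9680) = 1.852, z(0.1200) = -1.175, d' = 3.027
Δd' = d'_A − d'_B = 1.845 − 3.027 = -1.182
B has the higher sensitivity.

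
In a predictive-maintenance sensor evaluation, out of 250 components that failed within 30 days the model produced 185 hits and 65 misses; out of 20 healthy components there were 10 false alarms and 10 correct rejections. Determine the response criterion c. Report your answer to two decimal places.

H = 185/250 = 0.7400
FA = 10/20 = 0.5000
z(H) = z(0.7400) = 0.6433
z(FA) = z(0.5000) = 0.0000
c = −½·[z(H) + z(FA)] = −0.5 × (0.6433 + 0.0000) = -0.32165

c = -0.32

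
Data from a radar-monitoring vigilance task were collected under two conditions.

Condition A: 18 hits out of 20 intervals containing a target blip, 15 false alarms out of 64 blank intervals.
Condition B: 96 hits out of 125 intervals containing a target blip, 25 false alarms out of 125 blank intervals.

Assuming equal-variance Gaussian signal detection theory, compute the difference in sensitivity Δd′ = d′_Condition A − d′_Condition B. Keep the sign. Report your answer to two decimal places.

Condition A: z(0.9000) = 1.282, z(0.2344) = -0.724, d' = 2.006
Condition B: z(0.7680) = 0.732, z(0.2000) = -0.842, d' = 1.574
Δd' = d'_Condition A − d'_Condition B = 2.006 − 1.574 = 0.432
Condition A has the higher sensitivity.

Δd′ = 0.43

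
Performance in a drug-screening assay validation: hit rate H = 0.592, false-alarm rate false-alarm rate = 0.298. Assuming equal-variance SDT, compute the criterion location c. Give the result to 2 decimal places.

z(H) = 0.233
z(FA) = -0.530
c = −½·[z(H) + z(FA)] = −0.5 × (0.233 + (-0.530)) = 0.1485
c > 0: the assay has a conservative response bias.

c = 0.15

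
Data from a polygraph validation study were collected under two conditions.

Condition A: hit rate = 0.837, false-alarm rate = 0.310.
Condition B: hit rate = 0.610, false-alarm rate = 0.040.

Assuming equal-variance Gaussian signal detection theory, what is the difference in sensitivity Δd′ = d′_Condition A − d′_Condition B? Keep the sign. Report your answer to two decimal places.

Condition A: z(0.837) = 0.982, z(0.310) = -0.496, d' = 1.478
Condition B: z(0.610) = 0.279, z(0.040) = -1.751, d' = 2.030
Δd' = d'_Condition A − d'_Condition B = 1.478 − 2.030 = -0.552
Condition B has the higher sensitivity.

Δd′ = -0.55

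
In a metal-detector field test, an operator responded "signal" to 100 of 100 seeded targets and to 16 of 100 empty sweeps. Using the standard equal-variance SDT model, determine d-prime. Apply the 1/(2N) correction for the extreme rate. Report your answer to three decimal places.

d-prime = 3.570

The hit rate is 100/100 = 1, so apply the 1/(2N) correction: H → 1 − 1/(2·100) = 0.99500.
z(H) = z(0.99500) = 2.5758
z(FA) = z(0.16000) = -0.9945
d' = 2.5758 − (-0.9945) = 3.5703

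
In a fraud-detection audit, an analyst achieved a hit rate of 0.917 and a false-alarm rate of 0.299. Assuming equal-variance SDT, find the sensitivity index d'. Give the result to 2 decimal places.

z(H) = z(0.917) = 1.385
z(FA) = z(0.299) = -0.527
d' = z(H) − z(FA) = 1.385 − (-0.527) = 1.912

d' = 1.91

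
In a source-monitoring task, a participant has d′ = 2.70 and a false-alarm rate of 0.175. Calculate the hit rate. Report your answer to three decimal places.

hit rate = 0.961

z(false-alarm rate) = z(0.175) = -0.9346
z(H) = z(FA) + d' = -0.9346 + 2.70 = 1.7654
hit rate = Φ(1.7654) = 0.9613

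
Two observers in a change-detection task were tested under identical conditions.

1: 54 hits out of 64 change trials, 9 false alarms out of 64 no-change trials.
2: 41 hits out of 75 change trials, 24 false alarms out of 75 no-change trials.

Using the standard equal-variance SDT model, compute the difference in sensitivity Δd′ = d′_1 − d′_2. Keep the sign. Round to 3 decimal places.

Δd′ = 1.503

1: z(0.8438) = 1.0102, z(0.1406) = -1.0776, d' = 2.0878
2: z(0.5467) = 0.1173, z(0.3200) = -0.4677, d' = 0.5850
Δd' = d'_1 − d'_2 = 2.0878 − 0.5850 = 1.5028
1 has the higher sensitivity.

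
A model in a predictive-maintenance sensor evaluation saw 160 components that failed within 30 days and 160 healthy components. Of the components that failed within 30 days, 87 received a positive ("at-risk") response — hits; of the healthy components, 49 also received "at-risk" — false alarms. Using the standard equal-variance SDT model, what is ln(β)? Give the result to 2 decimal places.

ln β = 0.12

H = 87/160 = 0.5437
FA = 49/160 = 0.3063
Φ⁻¹(H) = Φ⁻¹(0.5437) = 0.110
Φ⁻¹(FA) = Φ⁻¹(0.3063) = -0.506
ln β = −½·[z(H)² − z(FA)²] = −0.5 × (0.012 − 0.256) = 0.122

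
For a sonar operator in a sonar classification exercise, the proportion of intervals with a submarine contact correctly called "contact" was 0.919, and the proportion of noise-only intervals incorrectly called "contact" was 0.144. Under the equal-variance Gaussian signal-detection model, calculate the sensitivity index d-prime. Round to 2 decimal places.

z(0.919) = 1.398, z(0.144) = -1.063
d' = z(H) − z(FA) = 1.398 − (-1.063) = 2.461

d-prime = 2.46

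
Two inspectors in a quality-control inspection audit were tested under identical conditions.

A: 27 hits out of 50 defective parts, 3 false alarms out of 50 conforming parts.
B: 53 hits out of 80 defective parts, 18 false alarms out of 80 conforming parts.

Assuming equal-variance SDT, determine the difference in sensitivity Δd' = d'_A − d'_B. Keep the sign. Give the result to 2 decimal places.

Δd' = 0.48

A: z(0.5400) = 0.100, z(0.0600) = -1.555, d' = 1.655
B: z(0.6625) = 0.419, z(0.2250) = -0.755, d' = 1.174
Δd' = d'_A − d'_B = 1.655 − 1.174 = 0.481
A has the higher sensitivity.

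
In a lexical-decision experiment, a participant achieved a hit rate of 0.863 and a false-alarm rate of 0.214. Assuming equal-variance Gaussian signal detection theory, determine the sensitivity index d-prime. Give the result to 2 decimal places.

z(0.863) = 1.0939, z(0.214) = -0.7926
d' = z(H) − z(FA) = 1.0939 − (-0.7926) = 1.8865

d-prime = 1.89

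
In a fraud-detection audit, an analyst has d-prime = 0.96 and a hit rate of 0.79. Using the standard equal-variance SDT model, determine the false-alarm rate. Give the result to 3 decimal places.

false-alarm rate = 0.439

z(hit rate) = z(0.79) = 0.8064
z(FA) = z(H) − d' = 0.8064 − 0.96 = -0.1536
false-alarm rate = Φ(-0.1536) = 0.4390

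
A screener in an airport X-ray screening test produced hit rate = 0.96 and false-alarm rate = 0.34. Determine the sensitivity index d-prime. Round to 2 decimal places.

d-prime = 2.16

z(H) = 1.7507
z(FA) = -0.4125
d' = z(H) − z(FA) = 1.7507 − (-0.4125) = 2.1632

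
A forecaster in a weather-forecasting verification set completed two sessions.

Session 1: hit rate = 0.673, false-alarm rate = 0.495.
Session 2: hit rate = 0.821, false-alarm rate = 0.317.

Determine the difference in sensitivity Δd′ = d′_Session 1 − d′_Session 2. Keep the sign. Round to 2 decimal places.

Δd′ = -0.93

Session 1: z(0.673) = 0.448, z(0.495) = -0.013, d' = 0.461
Session 2: z(0.821) = 0.919, z(0.317) = -0.476, d' = 1.395
Δd' = d'_Session 1 − d'_Session 2 = 0.461 − 1.395 = -0.934
Session 2 has the higher sensitivity.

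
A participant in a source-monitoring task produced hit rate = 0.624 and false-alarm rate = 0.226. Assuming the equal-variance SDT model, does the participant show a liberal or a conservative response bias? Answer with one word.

conservative

z(H) = 0.316, z(FA) = -0.752
c = −½·(z(H) + z(FA)) = 0.218
c > 0 → conservative criterion (biased toward responding “no”).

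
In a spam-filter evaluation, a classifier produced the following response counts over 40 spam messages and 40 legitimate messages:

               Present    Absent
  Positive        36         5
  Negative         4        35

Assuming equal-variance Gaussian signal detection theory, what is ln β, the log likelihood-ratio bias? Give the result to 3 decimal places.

ln β = -0.160

H = 36/40 = 0.9000
FA = 5/40 = 0.1250
Φ⁻¹(H) = 1.2816
Φ⁻¹(FA) = -1.1503
ln β = −½·[z(H)² − z(FA)²] = −0.5 × (1.6425 − 1.3232) = -0.15965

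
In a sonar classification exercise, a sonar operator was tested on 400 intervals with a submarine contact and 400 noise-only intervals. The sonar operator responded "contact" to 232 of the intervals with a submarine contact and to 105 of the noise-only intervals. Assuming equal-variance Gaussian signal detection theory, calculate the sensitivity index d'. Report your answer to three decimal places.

H = 232/400 = 0.5800
FA = 105/400 = 0.2625
z(H) = 0.2019
z(FA) = -0.6357
d' = z(H) − z(FA) = 0.2019 − (-0.6357) = 0.8376

d' = 0.838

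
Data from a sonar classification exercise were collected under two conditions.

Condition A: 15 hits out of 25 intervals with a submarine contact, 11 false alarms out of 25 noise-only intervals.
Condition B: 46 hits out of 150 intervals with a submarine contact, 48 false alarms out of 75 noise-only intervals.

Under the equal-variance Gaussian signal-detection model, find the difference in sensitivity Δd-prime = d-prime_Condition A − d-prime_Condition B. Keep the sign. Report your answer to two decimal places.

Condition A: z(0.6000) = 0.253, z(0.4400) = -0.151, d' = 0.404
Condition B: z(0.3067) = -0.505, z(0.6400) = 0.358, d' = -0.863
Δd' = d'_Condition A − d'_Condition B = 0.404 − (-0.863) = 1.267
Condition A has the higher sensitivity.

Δd-prime = 1.27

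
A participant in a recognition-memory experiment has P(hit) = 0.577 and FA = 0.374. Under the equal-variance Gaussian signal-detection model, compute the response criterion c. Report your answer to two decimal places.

c = 0.06

z(H) = z(0.577) = 0.1942
z(FA) = z(0.374) = -0.3213
c = −½·[z(H) + z(FA)] = −0.5 × (0.1942 + (-0.3213)) = 0.06355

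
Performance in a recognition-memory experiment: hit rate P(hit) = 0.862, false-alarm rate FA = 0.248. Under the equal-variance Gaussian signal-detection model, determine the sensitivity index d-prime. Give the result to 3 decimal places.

d-prime = 1.770

z(H) = 1.0893
z(FA) = -0.6808
d' = z(H) − z(FA) = 1.0893 − (-0.6808) = 1.7701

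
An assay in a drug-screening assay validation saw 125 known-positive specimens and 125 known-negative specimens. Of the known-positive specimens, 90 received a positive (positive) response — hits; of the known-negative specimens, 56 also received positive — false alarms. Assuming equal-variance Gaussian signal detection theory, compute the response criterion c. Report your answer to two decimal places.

H = 90/125 = 0.7200
FA = 56/125 = 0.4480
z(H) = z(0.7200) = 0.5828
z(FA) = z(0.4480) = -0.1307
c = −½·[z(H) + z(FA)] = −0.5 × (0.5828 + (-0.1307)) = -0.22605

c = -0.23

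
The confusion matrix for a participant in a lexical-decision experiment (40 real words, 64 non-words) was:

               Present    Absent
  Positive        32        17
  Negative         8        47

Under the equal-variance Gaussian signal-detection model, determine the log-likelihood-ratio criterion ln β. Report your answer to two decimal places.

H = 32/40 = 0.8000
FA = 17/64 = 0.2656
Φ⁻¹(H) = 0.842
Φ⁻¹(FA) = -0.626
ln β = −½·[z(H)² − z(FA)²] = −0.5 × (0.709 − 0.392) = -0.1585

ln β = -0.16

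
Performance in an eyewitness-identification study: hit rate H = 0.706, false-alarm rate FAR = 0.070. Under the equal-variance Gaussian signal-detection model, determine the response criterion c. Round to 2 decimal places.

c = 0.47

Φ⁻¹(H) = Φ⁻¹(0.706) = 0.542
Φ⁻¹(FA) = Φ⁻¹(0.070) = -1.476
c = −½·[z(H) + z(FA)] = −0.5 × (0.542 + (-1.476)) = 0.467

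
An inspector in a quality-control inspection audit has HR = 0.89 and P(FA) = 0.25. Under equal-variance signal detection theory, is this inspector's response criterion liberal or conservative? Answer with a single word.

z(H) = 1.227, z(FA) = -0.674
c = −½·(z(H) + z(FA)) = -0.2765
c < 0 → liberal criterion (biased toward responding “yes”).

liberal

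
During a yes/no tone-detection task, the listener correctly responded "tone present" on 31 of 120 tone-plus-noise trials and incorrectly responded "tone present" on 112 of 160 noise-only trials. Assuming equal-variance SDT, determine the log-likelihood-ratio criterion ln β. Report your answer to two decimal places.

H = 31/120 = 0.2583
FA = 112/160 = 0.7000
z(H) = z(0.2583) = -0.649
z(FA) = z(0.7000) = 0.524
ln β = −½·[z(H)² − z(FA)²] = −0.5 × (0.421 − 0.275) = -0.073

ln β = -0.07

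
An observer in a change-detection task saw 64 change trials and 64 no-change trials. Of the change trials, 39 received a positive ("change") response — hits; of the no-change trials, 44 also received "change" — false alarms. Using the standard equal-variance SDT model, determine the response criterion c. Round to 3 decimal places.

H = 39/64 = 0.6094
FA = 44/64 = 0.6875
Φ⁻¹(H) = Φ⁻¹(0.6094) = 0.2778
Φ⁻¹(FA) = Φ⁻¹(0.6875) = 0.4888
c = −½·[z(H) + z(FA)] = −0.5 × (0.2778 + 0.4888) = -0.3833
c < 0: the observer has a liberal response bias.

c = -0.383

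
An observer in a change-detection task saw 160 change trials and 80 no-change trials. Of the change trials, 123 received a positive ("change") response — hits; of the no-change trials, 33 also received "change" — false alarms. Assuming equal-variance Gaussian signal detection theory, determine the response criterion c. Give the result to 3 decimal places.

c = -0.257

H = 123/160 = 0.7688
FA = 33/80 = 0.4125
z(0.7688) = 0.7349, z(0.4125) = -0.2211
c = −½·[z(H) + z(FA)] = −0.5 × (0.7349 + (-0.2211)) = -0.2569
c < 0: the observer has a liberal response bias.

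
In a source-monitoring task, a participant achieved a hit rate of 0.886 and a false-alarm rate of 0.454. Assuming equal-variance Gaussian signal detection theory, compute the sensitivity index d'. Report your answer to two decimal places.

d' = 1.32

Φ⁻¹(H) = 1.2055
Φ⁻¹(FA) = -0.1156
d' = z(H) − z(FA) = 1.2055 − (-0.1156) = 1.3211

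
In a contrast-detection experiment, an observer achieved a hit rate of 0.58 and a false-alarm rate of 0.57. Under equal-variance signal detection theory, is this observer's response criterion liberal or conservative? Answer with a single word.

z(H) = 0.202, z(FA) = 0.176
c = −½·(z(H) + z(FA)) = -0.189
c < 0 → liberal criterion (biased toward responding “yes”).

liberal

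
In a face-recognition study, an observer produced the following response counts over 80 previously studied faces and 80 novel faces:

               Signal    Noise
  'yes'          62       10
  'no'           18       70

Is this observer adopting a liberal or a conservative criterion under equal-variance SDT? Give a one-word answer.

conservative

z(H) = 0.755, z(FA) = -1.150
c = −½·(z(H) + z(FA)) = 0.1975
c > 0 → conservative criterion (biased toward responding “no”).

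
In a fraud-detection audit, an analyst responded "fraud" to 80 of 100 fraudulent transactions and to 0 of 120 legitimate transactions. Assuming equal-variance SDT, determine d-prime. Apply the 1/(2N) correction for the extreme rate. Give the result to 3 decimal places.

The false-alarm rate is 0/120 = 0, so apply the 1/(2N) correction: FA → 1/(2·120) = 0.00417.
z(H) = z(0.80000) = 0.8416
z(FA) = z(0.00417) = -2.6380
d' = 0.8416 − (-2.6380) = 3.4796

d-prime = 3.480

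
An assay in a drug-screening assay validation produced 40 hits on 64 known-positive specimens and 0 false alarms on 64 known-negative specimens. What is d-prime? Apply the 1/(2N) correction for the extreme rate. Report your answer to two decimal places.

d-prime = 2.74

The false-alarm rate is 0/64 = 0, so apply the 1/(2N) correction: FA → 1/(2·64) = 0.00781.
z(H) = z(0.62500) = 0.319
z(FA) = z(0.00781) = -2.418
d' = 0.319 − (-2.418) = 2.737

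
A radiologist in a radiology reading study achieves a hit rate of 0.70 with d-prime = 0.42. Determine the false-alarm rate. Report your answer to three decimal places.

z(hit rate) = z(0.70) = 0.5244
z(FA) = z(H) − d' = 0.5244 − 0.42 = 0.1044
false-alarm rate = Φ(0.1044) = 0.5416

false-alarm rate = 0.542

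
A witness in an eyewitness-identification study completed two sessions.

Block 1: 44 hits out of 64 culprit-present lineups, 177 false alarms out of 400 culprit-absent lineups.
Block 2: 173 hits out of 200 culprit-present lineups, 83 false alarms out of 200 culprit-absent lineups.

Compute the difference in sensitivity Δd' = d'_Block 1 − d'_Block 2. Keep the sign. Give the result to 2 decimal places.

Block 1: z(0.6875) = 0.489, z(0.4425) = -0.145, d' = 0.634
Block 2: z(0.8650) = 1.103, z(0.4150) = -0.215, d' = 1.318
Δd' = d'_Block 1 − d'_Block 2 = 0.634 − 1.318 = -0.684
Block 2 has the higher sensitivity.

Δd' = -0.68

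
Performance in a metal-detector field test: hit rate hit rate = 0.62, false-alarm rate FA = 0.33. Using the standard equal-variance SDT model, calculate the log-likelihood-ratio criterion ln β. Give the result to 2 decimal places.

ln β = 0.05

Φ⁻¹(H) = Φ⁻¹(0.62) = 0.305
Φ⁻¹(FA) = Φ⁻¹(0.33) = -0.440
ln β = −½·[z(H)² − z(FA)²] = −0.5 × (0.093 − 0.194) = 0.0505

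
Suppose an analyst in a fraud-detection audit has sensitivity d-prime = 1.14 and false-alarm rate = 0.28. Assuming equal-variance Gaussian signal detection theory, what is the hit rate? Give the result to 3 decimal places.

hit rate = 0.711

z(false-alarm rate) = z(0.28) = -0.5828
z(H) = z(FA) + d' = -0.5828 + 1.14 = 0.5572
hit rate = Φ(0.5572) = 0.7113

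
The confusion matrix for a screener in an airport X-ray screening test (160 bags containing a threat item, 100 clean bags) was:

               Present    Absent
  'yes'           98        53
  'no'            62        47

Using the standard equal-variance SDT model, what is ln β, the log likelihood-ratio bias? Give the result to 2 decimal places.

H = 98/160 = 0.6125
FA = 53/100 = 0.5300
z(H) = 0.286
z(FA) = 0.075
ln β = −½·[z(H)² − z(FA)²] = −0.5 × (0.082 − 0.006) = -0.038

ln β = -0.04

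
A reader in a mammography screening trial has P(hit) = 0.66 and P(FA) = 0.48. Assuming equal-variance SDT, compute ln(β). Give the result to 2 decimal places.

z(0.66) = 0.412, z(0.48) = -0.050
ln β = −½·[z(H)² − z(FA)²] = −0.5 × (0.170 − 0.003) = -0.0835

ln β = -0.08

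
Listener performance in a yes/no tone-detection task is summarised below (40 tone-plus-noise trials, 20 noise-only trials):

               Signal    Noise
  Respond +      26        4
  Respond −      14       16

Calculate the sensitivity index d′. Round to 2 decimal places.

d′ = 1.23

H = 26/40 = 0.6500
FA = 4/20 = 0.2000
Φ⁻¹(H) = Φ⁻¹(0.6500) = 0.3853
Φ⁻¹(FA) = Φ⁻¹(0.2000) = -0.8416
d' = z(H) − z(FA) = 0.3853 − (-0.8416) = 1.2269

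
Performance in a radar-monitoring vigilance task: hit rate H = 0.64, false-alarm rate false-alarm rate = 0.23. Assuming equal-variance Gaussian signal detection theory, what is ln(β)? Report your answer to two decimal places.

ln β = 0.21

Φ⁻¹(H) = 0.358
Φ⁻¹(FA) = -0.739
ln β = −½·[z(H)² − z(FA)²] = −0.5 × (0.128 − 0.546) = 0.209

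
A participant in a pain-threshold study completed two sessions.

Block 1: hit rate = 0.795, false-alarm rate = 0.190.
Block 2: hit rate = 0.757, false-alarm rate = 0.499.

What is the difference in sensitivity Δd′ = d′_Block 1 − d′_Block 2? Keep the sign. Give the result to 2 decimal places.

Block 1: z(0.795) = 0.824, z(0.190) = -0.878, d' = 1.702
Block 2: z(0.757) = 0.697, z(0.499) = -0.003, d' = 0.700
Δd' = d'_Block 1 − d'_Block 2 = 1.702 − 0.700 = 1.002
Block 1 has the higher sensitivity.

Δd′ = 1.00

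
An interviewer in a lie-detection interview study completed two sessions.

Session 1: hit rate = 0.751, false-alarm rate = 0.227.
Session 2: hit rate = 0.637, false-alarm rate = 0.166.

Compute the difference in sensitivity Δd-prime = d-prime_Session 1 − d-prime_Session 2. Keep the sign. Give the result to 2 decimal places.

Δd-prime = 0.11

Session 1: z(0.751) = 0.678, z(0.227) = -0.749, d' = 1.427
Session 2: z(0.637) = 0.350, z(0.166) = -0.970, d' = 1.320
Δd' = d'_Session 1 − d'_Session 2 = 1.427 − 1.320 = 0.107
Session 1 has the higher sensitivity.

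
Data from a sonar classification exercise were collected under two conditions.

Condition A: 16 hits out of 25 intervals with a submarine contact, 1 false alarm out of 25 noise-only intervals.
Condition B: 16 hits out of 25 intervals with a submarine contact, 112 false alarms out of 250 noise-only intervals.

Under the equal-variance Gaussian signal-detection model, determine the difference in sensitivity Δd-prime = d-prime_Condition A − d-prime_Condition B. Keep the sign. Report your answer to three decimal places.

Condition A: z(0.6400) = 0.3585, z(0.0400) = -1.7507, d' = 2.1092
Condition B: z(0.6400) = 0.3585, z(0.4480) = -0.1307, d' = 0.4892
Δd' = d'_Condition A − d'_Condition B = 2.1092 − 0.4892 = 1.6200
Condition A has the higher sensitivity.

Δd-prime = 1.620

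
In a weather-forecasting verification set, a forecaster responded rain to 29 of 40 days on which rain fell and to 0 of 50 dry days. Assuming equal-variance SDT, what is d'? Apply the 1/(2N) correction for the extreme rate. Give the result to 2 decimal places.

d' = 2.92

The false-alarm rate is 0/50 = 0, so apply the 1/(2N) correction: FA → 1/(2·50) = 0.01000.
z(H) = z(0.72500) = 0.598
z(FA) = z(0.01000) = -2.326
d' = 0.598 − (-2.326) = 2.924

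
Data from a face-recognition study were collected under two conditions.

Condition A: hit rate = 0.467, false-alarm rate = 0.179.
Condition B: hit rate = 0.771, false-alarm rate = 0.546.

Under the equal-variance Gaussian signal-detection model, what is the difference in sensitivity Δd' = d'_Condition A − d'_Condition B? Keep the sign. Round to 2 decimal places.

Δd' = 0.21

Condition A: z(0.467) = -0.083, z(0.179) = -0.919, d' = 0.836
Condition B: z(0.771) = 0.742, z(0.546) = 0.116, d' = 0.626
Δd' = d'_Condition A − d'_Condition B = 0.836 − 0.626 = 0.210
Condition A has the higher sensitivity.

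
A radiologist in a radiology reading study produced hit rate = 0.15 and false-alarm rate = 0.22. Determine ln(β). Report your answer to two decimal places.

ln β = -0.24

z(H) = z(0.15) = -1.036
z(FA) = z(0.22) = -0.772
ln β = −½·[z(H)² − z(FA)²] = −0.5 × (1.073 − 0.596) = -0.2385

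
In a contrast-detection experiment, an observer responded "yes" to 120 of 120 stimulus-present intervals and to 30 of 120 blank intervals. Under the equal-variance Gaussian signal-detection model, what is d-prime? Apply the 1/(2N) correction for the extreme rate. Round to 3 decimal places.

d-prime = 3.313

The hit rate is 120/120 = 1, so apply the 1/(2N) correction: H → 1 − 1/(2·120) = 0.99583.
z(H) = z(0.99583) = 2.6380
z(FA) = z(0.25000) = -0.6745
d' = 2.6380 − (-0.6745) = 3.3125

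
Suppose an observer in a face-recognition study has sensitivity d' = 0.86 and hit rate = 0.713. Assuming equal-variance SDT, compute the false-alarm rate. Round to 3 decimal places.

z(hit rate) = z(0.713) = 0.5622
z(FA) = z(H) − d' = 0.5622 − 0.86 = -0.2978
false-alarm rate = Φ(-0.2978) = 0.3829

false-alarm rate = 0.383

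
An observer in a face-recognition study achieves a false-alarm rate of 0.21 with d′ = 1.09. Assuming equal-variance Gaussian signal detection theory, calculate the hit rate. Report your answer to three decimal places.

hit rate = 0.612

z(false-alarm rate) = z(0.21) = -0.8064
z(H) = z(FA) + d' = -0.8064 + 1.09 = 0.2836
hit rate = Φ(0.2836) = 0.6116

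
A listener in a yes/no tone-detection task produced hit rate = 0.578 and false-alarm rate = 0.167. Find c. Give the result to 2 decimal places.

z(H) = z(0.578) = 0.197
z(FA) = z(0.167) = -0.966
c = −½·[z(H) + z(FA)] = −0.5 × (0.197 + (-0.966)) = 0.3845
c > 0: the listener has a conservative response bias.

c = 0.38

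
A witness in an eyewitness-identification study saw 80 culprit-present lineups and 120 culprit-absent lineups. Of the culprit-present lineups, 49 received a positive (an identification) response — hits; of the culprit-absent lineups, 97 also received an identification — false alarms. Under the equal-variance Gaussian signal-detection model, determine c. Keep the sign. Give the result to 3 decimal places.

H = 49/80 = 0.6125
FA = 97/120 = 0.8083
Φ⁻¹(0.6125) = 0.2858, Φ⁻¹(0.8083) = 0.8716
c = −½·[z(H) + z(FA)] = −0.5 × (0.2858 + 0.8716) = -0.5787
c < 0: the witness has a liberal response bias.

c = -0.579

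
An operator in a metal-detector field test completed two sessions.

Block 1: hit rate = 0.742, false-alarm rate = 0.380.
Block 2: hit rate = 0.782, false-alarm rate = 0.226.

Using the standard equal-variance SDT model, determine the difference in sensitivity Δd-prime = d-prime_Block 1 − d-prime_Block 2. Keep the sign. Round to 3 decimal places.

Block 1: z(0.742) = 0.6495, z(0.380) = -0.3055, d' = 0.9550
Block 2: z(0.782) = 0.7790, z(0.226) = -0.7521, d' = 1.5311
Δd' = d'_Block 1 − d'_Block 2 = 0.9550 − 1.5311 = -0.5761
Block 2 has the higher sensitivity.

Δd-prime = -0.576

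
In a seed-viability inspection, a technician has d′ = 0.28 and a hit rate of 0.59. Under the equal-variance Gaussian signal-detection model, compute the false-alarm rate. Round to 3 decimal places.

false-alarm rate = 0.479

z(hit rate) = z(0.59) = 0.2275
z(FA) = z(H) − d' = 0.2275 − 0.28 = -0.0525
false-alarm rate = Φ(-0.0525) = 0.4791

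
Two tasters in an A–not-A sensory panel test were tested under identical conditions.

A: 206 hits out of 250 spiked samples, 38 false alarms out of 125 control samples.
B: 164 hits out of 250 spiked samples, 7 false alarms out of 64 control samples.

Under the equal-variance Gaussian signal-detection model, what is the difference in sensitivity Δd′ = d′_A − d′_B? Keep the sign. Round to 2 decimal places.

Δd′ = -0.19

A: z(0.8240) = 0.931, z(0.3040) = -0.513, d' = 1.444
B: z(0.6560) = 0.402, z(0.1094) = -1.230, d' = 1.632
Δd' = d'_A − d'_B = 1.444 − 1.632 = -0.188
B has the higher sensitivity.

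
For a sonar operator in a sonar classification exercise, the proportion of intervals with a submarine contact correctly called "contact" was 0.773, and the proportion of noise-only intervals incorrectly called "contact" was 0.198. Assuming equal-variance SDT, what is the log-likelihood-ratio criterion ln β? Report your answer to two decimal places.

ln β = 0.08

Φ⁻¹(H) = Φ⁻¹(0.773) = 0.749
Φ⁻¹(FA) = Φ⁻¹(0.198) = -0.849
ln β = −½·[z(H)² − z(FA)²] = −0.5 × (0.561 − 0.721) = 0.080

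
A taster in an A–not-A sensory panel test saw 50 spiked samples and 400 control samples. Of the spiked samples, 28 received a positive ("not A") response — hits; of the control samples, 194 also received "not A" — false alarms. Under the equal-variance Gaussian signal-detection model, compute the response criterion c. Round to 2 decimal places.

H = 28/50 = 0.5600
FA = 194/400 = 0.4850
Φ⁻¹(0.5600) = 0.151, Φ⁻¹(0.4850) = -0.038
c = −½·[z(H) + z(FA)] = −0.5 × (0.151 + (-0.038)) = -0.0565

c = -0.06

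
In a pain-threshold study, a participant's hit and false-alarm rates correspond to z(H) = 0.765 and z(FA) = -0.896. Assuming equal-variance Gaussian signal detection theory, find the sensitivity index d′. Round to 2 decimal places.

d′ = 1.66

d' = z(H) − z(FA) = 0.765 − (-0.896) = 1.661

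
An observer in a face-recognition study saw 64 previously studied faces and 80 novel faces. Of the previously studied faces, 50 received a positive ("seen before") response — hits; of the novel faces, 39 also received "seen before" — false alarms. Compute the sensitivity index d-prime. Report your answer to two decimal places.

H = 50/64 = 0.7812
FA = 39/80 = 0.4875
z(H) = z(0.7812) = 0.7763
z(FA) = z(0.4875) = -0.0313
d' = z(H) − z(FA) = 0.7763 − (-0.0313) = 0.8076

d-prime = 0.81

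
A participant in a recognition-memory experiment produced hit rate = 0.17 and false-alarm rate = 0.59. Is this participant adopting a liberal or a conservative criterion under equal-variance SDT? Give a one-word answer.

conservative

z(H) = -0.954, z(FA) = 0.228
c = −½·(z(H) + z(FA)) = 0.363
c > 0 → conservative criterion (biased toward responding “no”).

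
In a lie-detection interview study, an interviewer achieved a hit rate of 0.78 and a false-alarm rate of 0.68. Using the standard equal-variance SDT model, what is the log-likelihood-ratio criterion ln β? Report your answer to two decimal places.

ln β = -0.19

z(H) = z(0.78) = 0.772
z(FA) = z(0.68) = 0.468
ln β = −½·[z(H)² − z(FA)²] = −0.5 × (0.596 − 0.219) = -0.1885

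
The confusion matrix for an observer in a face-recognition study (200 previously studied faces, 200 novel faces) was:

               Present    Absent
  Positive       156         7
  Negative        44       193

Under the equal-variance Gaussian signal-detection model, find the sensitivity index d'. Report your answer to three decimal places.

H = 156/200 = 0.7800
FA = 7/200 = 0.0350
z(H) = 0.7722
z(FA) = -1.8119
d' = z(H) − z(FA) = 0.7722 − (-1.8119) = 2.5841

d' = 2.584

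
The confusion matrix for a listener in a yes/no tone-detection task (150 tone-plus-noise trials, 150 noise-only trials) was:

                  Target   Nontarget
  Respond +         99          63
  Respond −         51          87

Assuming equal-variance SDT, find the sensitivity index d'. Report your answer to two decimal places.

H = 99/150 = 0.6600
FA = 63/150 = 0.4200
Φ⁻¹(0.6600) = 0.4125, Φ⁻¹(0.4200) = -0.2019
d' = z(H) − z(FA) = 0.4125 − (-0.2019) = 0.6144

d' = 0.61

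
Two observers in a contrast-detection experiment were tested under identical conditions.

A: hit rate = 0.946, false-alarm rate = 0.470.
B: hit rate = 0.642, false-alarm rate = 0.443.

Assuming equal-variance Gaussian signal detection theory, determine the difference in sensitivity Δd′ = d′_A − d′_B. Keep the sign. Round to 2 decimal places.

A: z(0.946) = 1.607, z(0.470) = -0.075, d' = 1.682
B: z(0.642) = 0.364, z(0.443) = -0.143, d' = 0.507
Δd' = d'_A − d'_B = 1.682 − 0.507 = 1.175
A has the higher sensitivity.

Δd′ = 1.18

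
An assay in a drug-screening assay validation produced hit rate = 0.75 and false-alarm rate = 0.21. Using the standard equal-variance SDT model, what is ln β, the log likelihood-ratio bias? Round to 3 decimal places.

z(H) = z(0.75) = 0.6745
z(FA) = z(0.21) = -0.8064
ln β = −½·[z(H)² − z(FA)²] = −0.5 × (0.4550 − 0.6503) = 0.09765

ln β = 0.098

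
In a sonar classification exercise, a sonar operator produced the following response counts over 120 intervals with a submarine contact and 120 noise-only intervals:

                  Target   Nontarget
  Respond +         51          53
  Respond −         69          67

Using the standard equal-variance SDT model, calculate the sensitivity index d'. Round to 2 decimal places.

H = 51/120 = 0.4250
FA = 53/120 = 0.4417
z(H) = -0.1891
z(FA) = -0.1467
d' = z(H) − z(FA) = -0.1891 − (-0.1467) = -0.0424

d' = -0.04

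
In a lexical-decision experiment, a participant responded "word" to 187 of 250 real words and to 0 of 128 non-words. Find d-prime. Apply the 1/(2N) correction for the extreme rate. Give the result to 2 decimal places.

d-prime = 3.33

The false-alarm rate is 0/128 = 0, so apply the 1/(2N) correction: FA → 1/(2·128) = 0.00391.
z(H) = z(0.74800) = 0.668
z(FA) = z(0.00391) = -2.660
d' = 0.668 − (-2.660) = 3.328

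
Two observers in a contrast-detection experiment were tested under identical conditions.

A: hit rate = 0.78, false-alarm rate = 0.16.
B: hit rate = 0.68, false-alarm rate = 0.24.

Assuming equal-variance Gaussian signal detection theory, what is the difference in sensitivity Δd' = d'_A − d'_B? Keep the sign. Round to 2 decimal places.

Δd' = 0.59

A: z(0.78) = 0.772, z(0.16) = -0.994, d' = 1.766
B: z(0.68) = 0.468, z(0.24) = -0.706, d' = 1.174
Δd' = d'_A − d'_B = 1.766 − 1.174 = 0.592
A has the higher sensitivity.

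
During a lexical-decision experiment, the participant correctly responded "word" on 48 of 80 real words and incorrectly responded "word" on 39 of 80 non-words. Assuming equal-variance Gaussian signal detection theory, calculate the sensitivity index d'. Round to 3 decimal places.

d' = 0.285

H = 48/80 = 0.6000
FA = 39/80 = 0.4875
z(0.6000) = 0.2533, z(0.4875) = -0.0313
d' = z(H) − z(FA) = 0.2533 − (-0.0313) = 0.2846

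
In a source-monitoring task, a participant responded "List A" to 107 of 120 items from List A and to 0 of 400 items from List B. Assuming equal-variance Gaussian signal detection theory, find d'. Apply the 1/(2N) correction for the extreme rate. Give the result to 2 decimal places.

The false-alarm rate is 0/400 = 0, so apply the 1/(2N) correction: FA → 1/(2·400) = 0.00125.
z(H) = z(0.89167) = 1.235
z(FA) = z(0.00125) = -3.023
d' = 1.235 − (-3.023) = 4.258

d' = 4.26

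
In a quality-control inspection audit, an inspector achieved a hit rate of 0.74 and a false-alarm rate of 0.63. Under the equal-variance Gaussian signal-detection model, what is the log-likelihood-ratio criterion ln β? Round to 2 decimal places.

z(H) = z(0.74) = 0.643
z(FA) = z(0.63) = 0.332
ln β = −½·[z(H)² − z(FA)²] = −0.5 × (0.413 − 0.110) = -0.1515

ln β = -0.15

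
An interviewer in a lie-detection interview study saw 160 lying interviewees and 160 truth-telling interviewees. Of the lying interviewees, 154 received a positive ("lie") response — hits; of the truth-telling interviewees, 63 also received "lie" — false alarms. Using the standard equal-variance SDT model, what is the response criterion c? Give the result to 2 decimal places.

H = 154/160 = 0.9625
FA = 63/160 = 0.3937
z(0.9625) = 1.780, z(0.3937) = -0.270
c = −½·[z(H) + z(FA)] = −0.5 × (1.780 + (-0.270)) = -0.755

c = -0.76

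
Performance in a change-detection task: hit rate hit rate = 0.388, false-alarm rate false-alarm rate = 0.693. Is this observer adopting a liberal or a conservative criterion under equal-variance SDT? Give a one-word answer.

liberal

z(H) = -0.285, z(FA) = 0.504
c = −½·(z(H) + z(FA)) = -0.1095
c < 0 → liberal criterion (biased toward responding “yes”).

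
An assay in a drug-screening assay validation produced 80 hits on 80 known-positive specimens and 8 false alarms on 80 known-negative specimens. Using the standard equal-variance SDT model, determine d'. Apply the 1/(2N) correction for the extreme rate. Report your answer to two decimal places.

d' = 3.78

The hit rate is 80/80 = 1, so apply the 1/(2N) correction: H → 1 − 1/(2·80) = 0.99375.
z(H) = z(0.99375) = 2.498
z(FA) = z(0.10000) = -1.282
d' = 2.498 − (-1.282) = 3.780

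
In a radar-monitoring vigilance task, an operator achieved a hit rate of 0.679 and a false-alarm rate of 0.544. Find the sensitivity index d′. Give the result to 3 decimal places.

d′ = 0.354

z(0.679) = 0.4649, z(0.544) = 0.1105
d' = z(H) − z(FA) = 0.4649 − 0.1105 = 0.3544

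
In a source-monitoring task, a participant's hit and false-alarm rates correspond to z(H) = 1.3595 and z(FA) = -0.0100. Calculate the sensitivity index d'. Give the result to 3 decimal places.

d' = z(H) − z(FA) = 1.3595 − (-0.0100) = 1.3695

d' = 1.370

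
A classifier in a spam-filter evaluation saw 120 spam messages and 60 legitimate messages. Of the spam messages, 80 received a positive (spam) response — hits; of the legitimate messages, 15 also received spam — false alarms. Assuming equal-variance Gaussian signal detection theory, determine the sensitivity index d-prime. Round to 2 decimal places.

d-prime = 1.11

H = 80/120 = 0.6667
FA = 15/60 = 0.2500
z(H) = z(0.6667) = 0.431
z(FA) = z(0.2500) = -0.674
d' = z(H) − z(FA) = 0.431 − (-0.674) = 1.105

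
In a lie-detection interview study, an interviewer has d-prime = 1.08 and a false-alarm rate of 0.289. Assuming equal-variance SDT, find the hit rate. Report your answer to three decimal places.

z(false-alarm rate) = z(0.289) = -0.5563
z(H) = z(FA) + d' = -0.5563 + 1.08 = 0.5237
hit rate = Φ(0.5237) = 0.6998

hit rate = 0.700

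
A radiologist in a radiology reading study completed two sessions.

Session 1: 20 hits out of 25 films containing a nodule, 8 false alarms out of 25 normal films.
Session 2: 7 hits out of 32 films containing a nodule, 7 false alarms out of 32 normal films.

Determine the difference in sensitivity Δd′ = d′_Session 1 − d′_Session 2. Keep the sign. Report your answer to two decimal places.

Session 1: z(0.8000) = 0.842, z(0.3200) = -0.468, d' = 1.310
Session 2: z(0.2188) = -0.776, z(0.2188) = -0.776, d' = 0.000
Δd' = d'_Session 1 − d'_Session 2 = 1.310 − 0.000 = 1.310
Session 1 has the higher sensitivity.

Δd′ = 1.31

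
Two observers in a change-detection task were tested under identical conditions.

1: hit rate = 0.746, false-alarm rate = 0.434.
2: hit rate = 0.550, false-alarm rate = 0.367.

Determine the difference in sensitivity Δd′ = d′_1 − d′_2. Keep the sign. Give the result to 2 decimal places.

Δd′ = 0.36

1: z(0.746) = 0.662, z(0.434) = -0.166, d' = 0.828
2: z(0.550) = 0.126, z(0.367) = -0.340, d' = 0.466
Δd' = d'_1 − d'_2 = 0.828 − 0.466 = 0.362
1 has the higher sensitivity.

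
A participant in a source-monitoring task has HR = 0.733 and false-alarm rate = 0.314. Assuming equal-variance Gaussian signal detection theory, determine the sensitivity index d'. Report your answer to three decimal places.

d' = 1.106

Φ⁻¹(0.733) = 0.6219, Φ⁻¹(0.314) = -0.4845
d' = z(H) − z(FA) = 0.6219 − (-0.4845) = 1.1064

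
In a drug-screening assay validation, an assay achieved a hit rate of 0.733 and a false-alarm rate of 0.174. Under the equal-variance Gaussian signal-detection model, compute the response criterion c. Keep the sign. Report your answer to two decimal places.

z(0.733) = 0.622, z(0.174) = -0.938
c = −½·[z(H) + z(FA)] = −0.5 × (0.622 + (-0.938)) = 0.158

c = 0.16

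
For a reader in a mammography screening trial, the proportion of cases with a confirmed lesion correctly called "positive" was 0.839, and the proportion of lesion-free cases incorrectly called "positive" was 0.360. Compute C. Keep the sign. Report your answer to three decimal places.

C = -0.316

Φ⁻¹(0.839) = 0.9904, Φ⁻¹(0.360) = -0.3585
c = −½·[z(H) + z(FA)] = −0.5 × (0.9904 + (-0.3585)) = -0.31595
c < 0: the reader has a liberal response bias.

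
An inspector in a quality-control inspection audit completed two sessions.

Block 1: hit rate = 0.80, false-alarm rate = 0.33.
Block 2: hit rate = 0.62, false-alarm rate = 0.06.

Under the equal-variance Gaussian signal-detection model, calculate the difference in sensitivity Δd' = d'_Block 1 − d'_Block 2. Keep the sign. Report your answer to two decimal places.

Block 1: z(0.80) = 0.842, z(0.33) = -0.440, d' = 1.282
Block 2: z(0.62) = 0.305, z(0.06) = -1.555, d' = 1.860
Δd' = d'_Block 1 − d'_Block 2 = 1.282 − 1.860 = -0.578
Block 2 has the higher sensitivity.

Δd' = -0.58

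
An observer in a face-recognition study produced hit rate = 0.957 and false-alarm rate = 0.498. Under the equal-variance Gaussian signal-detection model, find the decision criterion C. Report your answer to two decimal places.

C = -0.86

Φ⁻¹(0.957) = 1.7169, Φ⁻¹(0.498) = -0.0050
c = −½·[z(H) + z(FA)] = −0.5 × (1.7169 + (-0.0050)) = -0.85595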